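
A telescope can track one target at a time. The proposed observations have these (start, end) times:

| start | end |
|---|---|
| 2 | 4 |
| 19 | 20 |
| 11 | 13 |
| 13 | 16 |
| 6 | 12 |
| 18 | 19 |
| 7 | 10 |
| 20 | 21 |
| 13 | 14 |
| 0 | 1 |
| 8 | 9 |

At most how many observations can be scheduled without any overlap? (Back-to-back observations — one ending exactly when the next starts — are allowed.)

Sorted by end: (0,1)  (2,4)  (8,9)  (7,10)  (6,12)  (11,13)  (13,14)  (13,16)  (18,19)  (19,20)  (20,21)
take (0,1); take (2,4); take (8,9); skip (7,10); take (11,13); take (13,14); take (18,19); take (19,20); take (20,21).
Selected 8 observations.

8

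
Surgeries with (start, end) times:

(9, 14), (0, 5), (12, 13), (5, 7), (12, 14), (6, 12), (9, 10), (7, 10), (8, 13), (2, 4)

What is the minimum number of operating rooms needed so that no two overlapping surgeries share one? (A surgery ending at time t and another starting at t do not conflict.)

Count concurrent intervals with a sweep; the peak is the room count.
starts: [0, 2, 5, 6, 7, 8, 9, 9, 12, 12]
ends:   [4, 5, 7, 10, 10, 12, 13, 13, 14, 14]
s0→1 s2→2 e4→1 e5→0 s5→1 s6→2 e7→1 s7→2 s8→3 s9→4 s9→5  — peak 5.

5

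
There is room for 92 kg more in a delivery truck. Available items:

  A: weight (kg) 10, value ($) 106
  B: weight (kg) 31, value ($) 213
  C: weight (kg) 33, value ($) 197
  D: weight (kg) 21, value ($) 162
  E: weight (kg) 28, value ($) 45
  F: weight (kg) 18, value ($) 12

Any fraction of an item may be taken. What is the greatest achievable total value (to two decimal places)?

660.09

Sort by value per unit weight and fill in that order.
Order: A (106/10=10.60) > D (162/21=7.71) > B (213/31=6.87) > C (197/33=5.97) > E (45/28=1.61) > F (12/18=0.67)
Fill: take A (10 @ 106) → take D (21 @ 162) → take B (31 @ 213) → take 30/33 of C → 179.09; 92/92 used.
Total value = 660.09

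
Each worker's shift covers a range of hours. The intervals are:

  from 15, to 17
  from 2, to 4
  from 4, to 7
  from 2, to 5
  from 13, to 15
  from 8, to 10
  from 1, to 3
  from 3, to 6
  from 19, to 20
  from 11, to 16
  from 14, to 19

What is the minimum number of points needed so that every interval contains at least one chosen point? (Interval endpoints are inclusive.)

5

By right end: [1,3]  [2,4]  [2,5]  [3,6]  [4,7]  [8,10]  [13,15]  [11,16]  [15,17]  [14,19]  [19,20]
[1,3] uncovered → point at 3; [4,7] uncovered → point at 7; [8,10] uncovered → point at 10; [13,15] uncovered → point at 15; [19,20] uncovered → point at 20.
Points: 3, 7, 10, 15, 20 (5 total).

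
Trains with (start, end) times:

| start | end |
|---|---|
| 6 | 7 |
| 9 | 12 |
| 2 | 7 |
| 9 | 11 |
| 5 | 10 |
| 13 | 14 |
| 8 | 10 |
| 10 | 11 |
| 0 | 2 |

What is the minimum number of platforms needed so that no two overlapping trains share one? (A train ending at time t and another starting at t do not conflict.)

4

The answer is the maximum number of intervals overlapping at any instant.
Events (time:±→running): 0:+→1 2:-→0 2:+→1 5:+→2 6:+→3 7:-→2 7:-→1 8:+→2 9:+→3 9:+→4 … peak 4.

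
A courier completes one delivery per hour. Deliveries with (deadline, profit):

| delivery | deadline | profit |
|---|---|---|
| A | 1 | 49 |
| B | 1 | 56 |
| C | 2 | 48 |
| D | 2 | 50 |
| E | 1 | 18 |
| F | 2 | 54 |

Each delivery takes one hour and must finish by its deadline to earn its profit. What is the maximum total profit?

Profit order: B=56 F=54 D=50 A=49 C=48 E=18
Assign: B→slot 1, F→slot 2, D skipped, A skipped, C skipped, E skipped.
Slots: [1:B] [2:F]
Profit = 56 + 54 = 110

110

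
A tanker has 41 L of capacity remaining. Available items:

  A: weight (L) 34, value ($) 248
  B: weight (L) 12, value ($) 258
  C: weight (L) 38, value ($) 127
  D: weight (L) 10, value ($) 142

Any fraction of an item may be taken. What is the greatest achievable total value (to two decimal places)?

538.59

Greedy by value/weight ratio, highest first.
Order: B (258/12=21.50) > D (142/10=14.20) > A (248/34=7.29) > C (127/38=3.34)
Fill: take B (12 @ 258) → take D (10 @ 142) → take 19/34 of A → 138.59; 41/41 used.
Total value = 538.59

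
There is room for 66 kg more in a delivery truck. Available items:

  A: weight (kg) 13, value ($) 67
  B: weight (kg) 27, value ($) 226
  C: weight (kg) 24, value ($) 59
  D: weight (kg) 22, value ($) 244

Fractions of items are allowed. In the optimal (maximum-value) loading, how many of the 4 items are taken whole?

Sort by value per unit weight and fill in that order.
Order: D (244/22=11.09) > B (226/27=8.37) > A (67/13=5.15) > C (59/24=2.46)
Fill: take D (22 @ 244) → take B (27 @ 226) → take A (13 @ 67) → take 4/24 of C → 9.83; 66/66 used.
3 item(s) taken whole; one partial (take 4/24 of C).

3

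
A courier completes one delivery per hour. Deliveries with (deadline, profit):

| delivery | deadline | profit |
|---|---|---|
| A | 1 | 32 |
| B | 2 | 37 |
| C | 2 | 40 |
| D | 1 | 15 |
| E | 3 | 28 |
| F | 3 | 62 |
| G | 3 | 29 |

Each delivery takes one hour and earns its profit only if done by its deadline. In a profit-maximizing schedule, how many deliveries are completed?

3

By profit: F(d3,62), C(d2,40), B(d2,37), A(d1,32), G(d3,29), E(d3,28), D(d1,15)
F→slot 3; C→slot 2; B→slot 1; A skipped; G skipped; E skipped; D skipped.
3 of 7 scheduled.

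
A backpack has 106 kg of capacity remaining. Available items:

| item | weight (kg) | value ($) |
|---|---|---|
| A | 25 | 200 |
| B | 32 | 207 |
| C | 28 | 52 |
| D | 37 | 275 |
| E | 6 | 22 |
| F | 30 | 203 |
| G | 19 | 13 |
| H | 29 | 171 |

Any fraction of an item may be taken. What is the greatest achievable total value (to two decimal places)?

768.56

Ratios (sorted): A 8.00, D 7.43, F 6.77, B 6.47, H 5.90, E 3.67, C 1.86, G 0.68
take A (25 @ 200); take D (37 @ 275); take F (30 @ 203); take 14/32 of B → 90.56. Capacity used 106/106.
Total value = 768.56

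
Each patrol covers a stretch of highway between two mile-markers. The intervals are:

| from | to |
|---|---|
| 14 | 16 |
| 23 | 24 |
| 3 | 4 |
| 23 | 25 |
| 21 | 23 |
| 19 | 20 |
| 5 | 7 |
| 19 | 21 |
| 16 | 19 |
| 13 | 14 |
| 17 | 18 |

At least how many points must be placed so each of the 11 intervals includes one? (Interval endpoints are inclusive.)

Sorted: [3,4] [5,7] [13,14] [14,16] [17,18] [16,19] [19,20] [19,21] [21,23] [23,24] [23,25]
{[3,4]} hit by 4; {[5,7]} hit by 7; {[13,14],[14,16]} hit by 14; {[17,18],[16,19]} hit by 18; {[19,20],[19,21]} hit by 20; {[21,23],[23,24],[23,25]} hit by 23.
Points: 4, 7, 14, 18, 20, 23 (6 total).

6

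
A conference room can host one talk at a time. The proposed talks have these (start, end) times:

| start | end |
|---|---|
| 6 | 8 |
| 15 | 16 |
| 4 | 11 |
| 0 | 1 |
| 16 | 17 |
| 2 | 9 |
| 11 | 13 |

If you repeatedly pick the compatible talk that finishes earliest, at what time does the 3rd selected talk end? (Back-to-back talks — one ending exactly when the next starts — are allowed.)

13

By end time: (0,1), (6,8), (2,9), (4,11), (11,13), (15,16), (16,17).
Pick (0,1); next start ≥ 1 → (6,8); next start ≥ 8 → (11,13); next start ≥ 13 → (15,16); next start ≥ 16 → (16,17).
Selected: (0,1) (6,8) (11,13) (15,16) (16,17)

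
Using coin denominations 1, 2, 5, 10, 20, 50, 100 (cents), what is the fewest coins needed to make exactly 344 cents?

7

344 = 3×100 + 2×20 + 2×2
Total coins = 3 + 2 + 2 = 7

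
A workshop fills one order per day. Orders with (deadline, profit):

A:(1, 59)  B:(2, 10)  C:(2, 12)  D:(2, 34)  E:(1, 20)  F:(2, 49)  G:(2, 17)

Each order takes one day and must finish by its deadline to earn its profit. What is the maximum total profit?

By profit: A(d1,59), F(d2,49), D(d2,34), E(d1,20), G(d2,17), C(d2,12), B(d2,10)
A→slot 1; F→slot 2; D skipped; E skipped; G skipped; C skipped; B skipped.
Profit = 59 + 49 = 108

108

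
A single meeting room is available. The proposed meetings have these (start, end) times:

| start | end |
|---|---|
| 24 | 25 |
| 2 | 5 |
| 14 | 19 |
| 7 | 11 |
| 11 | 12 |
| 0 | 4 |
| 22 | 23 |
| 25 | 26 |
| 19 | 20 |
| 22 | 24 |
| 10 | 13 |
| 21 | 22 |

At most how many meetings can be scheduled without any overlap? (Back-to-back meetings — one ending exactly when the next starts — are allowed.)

Greedy by earliest finish: after sorting by end time, pick each interval compatible with the last pick.
By end time: (0,4), (2,5), (7,11), (11,12), (10,13), (14,19), (19,20), (21,22), (22,23), (22,24), (24,25), (25,26).
Pick (0,4); next start ≥ 4 → (7,11); next start ≥ 11 → (11,12); next start ≥ 12 → (14,19); next start ≥ 19 → (19,20); next start ≥ 20 → (21,22); next start ≥ 22 → (22,23); next start ≥ 23 → (24,25); next start ≥ 25 → (25,26).
Selected 9 meetings.

9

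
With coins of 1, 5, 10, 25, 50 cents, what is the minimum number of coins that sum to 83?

6

83 − 1×50→33 − 1×25→8 − 1×5→3 − 3×1→0
Total coins = 1 + 1 + 1 + 3 = 6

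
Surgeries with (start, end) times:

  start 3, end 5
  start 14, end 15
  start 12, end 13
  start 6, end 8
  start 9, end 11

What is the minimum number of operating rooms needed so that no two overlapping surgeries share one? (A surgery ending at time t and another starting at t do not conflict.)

1

Events (time:±→running): 3:+→1 … peak 1.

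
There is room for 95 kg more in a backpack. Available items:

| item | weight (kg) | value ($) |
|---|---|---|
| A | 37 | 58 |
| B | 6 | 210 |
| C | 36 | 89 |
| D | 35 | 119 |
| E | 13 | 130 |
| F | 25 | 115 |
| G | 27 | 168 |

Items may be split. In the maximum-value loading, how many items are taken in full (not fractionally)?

4

Ratios (sorted): B 35.00, E 10.00, G 6.22, F 4.60, D 3.40, C 2.47, A 1.57
take B (6 @ 210); take E (13 @ 130); take G (27 @ 168); take F (25 @ 115); take 24/35 of D → 81.60. Capacity used 95/95.
4 item(s) taken whole; one partial (take 24/35 of D).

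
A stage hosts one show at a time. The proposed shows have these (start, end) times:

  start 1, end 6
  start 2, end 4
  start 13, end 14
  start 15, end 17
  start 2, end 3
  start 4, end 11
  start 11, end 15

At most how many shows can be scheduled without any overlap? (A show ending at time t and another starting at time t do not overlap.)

4

By end time: (2,3), (2,4), (1,6), (4,11), (13,14), (11,15), (15,17).
Pick (2,3); next start ≥ 3 → (4,11); next start ≥ 11 → (13,14); next start ≥ 14 → (15,17).
Selected 4 shows.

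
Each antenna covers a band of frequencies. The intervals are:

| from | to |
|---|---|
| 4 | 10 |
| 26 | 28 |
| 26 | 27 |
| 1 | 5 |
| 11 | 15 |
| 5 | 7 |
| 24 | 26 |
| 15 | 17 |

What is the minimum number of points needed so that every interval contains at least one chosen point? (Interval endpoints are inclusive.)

3

Process intervals by earliest right end; each time one isn't hit yet, stab at its right endpoint.
Sorted: [1,5] [5,7] [4,10] [11,15] [15,17] [24,26] [26,27] [26,28]
{[1,5],[5,7],[4,10]} hit by 5; {[11,15],[15,17]} hit by 15; {[24,26],[26,27],[26,28]} hit by 26.
Points: 5, 15, 26 (3 total).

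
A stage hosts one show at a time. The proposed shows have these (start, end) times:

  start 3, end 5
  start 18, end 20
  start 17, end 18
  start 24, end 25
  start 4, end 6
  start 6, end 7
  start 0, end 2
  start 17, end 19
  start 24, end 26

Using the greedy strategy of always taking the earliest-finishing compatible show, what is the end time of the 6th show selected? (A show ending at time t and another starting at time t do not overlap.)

By end time: (0,2), (3,5), (4,6), (6,7), (17,18), (17,19), (18,20), (24,25), (24,26).
Pick (0,2); next start ≥ 2 → (3,5); next start ≥ 5 → (6,7); next start ≥ 7 → (17,18); next start ≥ 18 → (18,20); next start ≥ 20 → (24,25).
Selected: (0,2) (3,5) (6,7) (17,18) (18,20) (24,25)

25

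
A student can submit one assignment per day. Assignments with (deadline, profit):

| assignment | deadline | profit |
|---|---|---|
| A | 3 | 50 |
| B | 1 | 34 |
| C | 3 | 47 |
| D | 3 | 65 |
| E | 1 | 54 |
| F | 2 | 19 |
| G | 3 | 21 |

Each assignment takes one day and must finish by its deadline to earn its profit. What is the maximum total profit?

169

Take jobs in profit order; each goes to the latest open slot no later than its deadline.
By profit: D(d3,65), E(d1,54), A(d3,50), C(d3,47), B(d1,34), G(d3,21), F(d2,19)
D→slot 3; E→slot 1; A→slot 2; C skipped; B skipped; G skipped; F skipped.
Profit = 54 + 50 + 65 = 169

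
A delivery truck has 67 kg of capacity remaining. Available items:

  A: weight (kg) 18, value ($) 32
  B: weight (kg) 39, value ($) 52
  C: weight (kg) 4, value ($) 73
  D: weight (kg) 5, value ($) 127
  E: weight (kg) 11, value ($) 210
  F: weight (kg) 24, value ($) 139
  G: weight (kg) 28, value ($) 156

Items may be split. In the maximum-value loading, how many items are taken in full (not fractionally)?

4

Greedy by value/weight ratio, highest first.
Ratios (sorted): D 25.40, E 19.09, C 18.25, F 5.79, G 5.57, A 1.78, B 1.33
take D (5 @ 127); take E (11 @ 210); take C (4 @ 73); take F (24 @ 139); take 23/28 of G → 128.14. Capacity used 67/67.
4 item(s) taken whole; one partial (take 23/28 of G).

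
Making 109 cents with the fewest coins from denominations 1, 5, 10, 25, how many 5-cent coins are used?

1

109 − 4×25→9 − 1×5→4 − 4×1→0
Count of 5: 1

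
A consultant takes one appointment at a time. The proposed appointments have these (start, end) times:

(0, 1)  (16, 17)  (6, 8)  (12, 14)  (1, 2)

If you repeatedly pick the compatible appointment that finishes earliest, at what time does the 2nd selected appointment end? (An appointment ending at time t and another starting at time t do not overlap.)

2

Order by finish time; keep every interval that doesn't clash with the previous kept one.
Sorted by end: (0,1)  (1,2)  (6,8)  (12,14)  (16,17)
take (0,1); take (1,2); take (6,8); take (12,14); take (16,17).
Selected: (0,1) (1,2) (6,8) (12,14) (16,17)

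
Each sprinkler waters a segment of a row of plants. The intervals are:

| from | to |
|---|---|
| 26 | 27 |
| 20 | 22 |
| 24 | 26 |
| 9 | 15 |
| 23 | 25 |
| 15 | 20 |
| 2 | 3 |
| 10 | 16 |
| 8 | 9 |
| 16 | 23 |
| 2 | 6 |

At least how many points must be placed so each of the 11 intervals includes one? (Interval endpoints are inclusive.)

6

Sorted: [2,3] [2,6] [8,9] [9,15] [10,16] [15,20] [20,22] [16,23] [23,25] [24,26] [26,27]
{[2,3],[2,6]} hit by 3; {[8,9],[9,15]} hit by 9; {[10,16],[15,20]} hit by 16; {[20,22],[16,23]} hit by 22; {[23,25],[24,26]} hit by 25; {[26,27]} hit by 27.
Points: 3, 9, 16, 22, 25, 27 (6 total).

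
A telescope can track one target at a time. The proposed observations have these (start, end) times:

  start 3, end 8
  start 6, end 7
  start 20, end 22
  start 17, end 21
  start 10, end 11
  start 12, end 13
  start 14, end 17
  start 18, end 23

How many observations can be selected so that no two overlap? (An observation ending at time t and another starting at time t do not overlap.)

By end time: (6,7), (3,8), (10,11), (12,13), (14,17), (17,21), (20,22), (18,23).
Pick (6,7); next start ≥ 7 → (10,11); next start ≥ 11 → (12,13); next start ≥ 13 → (14,17); next start ≥ 17 → (17,21).
Selected 5 observations.

5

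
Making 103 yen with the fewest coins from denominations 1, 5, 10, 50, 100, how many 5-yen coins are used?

103 = 1×100 + 3×1
Count of 5: 0

0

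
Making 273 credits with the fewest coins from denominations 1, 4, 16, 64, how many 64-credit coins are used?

273 − 4×64→17 − 1×16→1 − 1×1→0
Count of 64: 4

4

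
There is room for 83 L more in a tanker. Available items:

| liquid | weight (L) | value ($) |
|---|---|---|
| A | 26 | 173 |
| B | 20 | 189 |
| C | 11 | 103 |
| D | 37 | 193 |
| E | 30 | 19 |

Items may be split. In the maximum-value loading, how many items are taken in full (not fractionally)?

3

Sort by value per unit weight and fill in that order.
Ratios (sorted): B 9.45, C 9.36, A 6.65, D 5.22, E 0.63
take B (20 @ 189); take C (11 @ 103); take A (26 @ 173); take 26/37 of D → 135.62. Capacity used 83/83.
3 item(s) taken whole; one partial (take 26/37 of D).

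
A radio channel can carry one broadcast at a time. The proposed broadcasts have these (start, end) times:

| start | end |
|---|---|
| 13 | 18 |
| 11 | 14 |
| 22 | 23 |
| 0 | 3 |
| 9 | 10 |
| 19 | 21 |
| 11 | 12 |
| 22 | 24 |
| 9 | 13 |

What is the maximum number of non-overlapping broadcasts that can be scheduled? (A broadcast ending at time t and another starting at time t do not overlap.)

Greedy by earliest finish: after sorting by end time, pick each interval compatible with the last pick.
By end time: (0,3), (9,10), (11,12), (9,13), (11,14), (13,18), (19,21), (22,23), (22,24).
Pick (0,3); next start ≥ 3 → (9,10); next start ≥ 10 → (11,12); next start ≥ 12 → (13,18); next start ≥ 18 → (19,21); next start ≥ 21 → (22,23).
Selected 6 broadcasts.

6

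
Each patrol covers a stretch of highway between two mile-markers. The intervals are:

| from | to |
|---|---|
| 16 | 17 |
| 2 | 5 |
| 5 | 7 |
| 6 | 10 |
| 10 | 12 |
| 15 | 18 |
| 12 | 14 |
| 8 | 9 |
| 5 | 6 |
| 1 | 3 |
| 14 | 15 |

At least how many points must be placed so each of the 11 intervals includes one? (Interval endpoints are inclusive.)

Sort by right endpoint; whenever an interval is uncovered, place a point at its right end.
By right end: [1,3]  [2,5]  [5,6]  [5,7]  [8,9]  [6,10]  [10,12]  [12,14]  [14,15]  [16,17]  [15,18]
[1,3] uncovered → point at 3; [5,6] uncovered → point at 6; [8,9] uncovered → point at 9; [10,12] uncovered → point at 12; [14,15] uncovered → point at 15; [16,17] uncovered → point at 17.
Points: 3, 6, 9, 12, 15, 17 (6 total).

6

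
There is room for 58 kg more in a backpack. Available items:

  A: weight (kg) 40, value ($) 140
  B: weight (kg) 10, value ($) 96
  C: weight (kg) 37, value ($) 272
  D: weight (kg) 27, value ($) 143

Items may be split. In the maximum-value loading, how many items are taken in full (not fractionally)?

2

Order: B (96/10=9.60) > C (272/37=7.35) > D (143/27=5.30) > A (140/40=3.50)
Fill: take B (10 @ 96) → take C (37 @ 272) → take 11/27 of D → 58.26; 58/58 used.
2 item(s) taken whole; one partial (take 11/27 of D).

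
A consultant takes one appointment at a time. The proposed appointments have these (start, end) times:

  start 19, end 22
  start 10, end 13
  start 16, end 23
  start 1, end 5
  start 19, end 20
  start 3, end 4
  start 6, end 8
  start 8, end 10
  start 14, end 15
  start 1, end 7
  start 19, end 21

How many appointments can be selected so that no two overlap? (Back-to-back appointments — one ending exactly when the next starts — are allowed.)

6

Order by finish time; keep every interval that doesn't clash with the previous kept one.
By end time: (3,4), (1,5), (1,7), (6,8), (8,10), (10,13), (14,15), (19,20), (19,21), (19,22), (16,23).
Pick (3,4); next start ≥ 4 → (6,8); next start ≥ 8 → (8,10); next start ≥ 10 → (10,13); next start ≥ 13 → (14,15); next start ≥ 15 → (19,20).
Selected 6 appointments.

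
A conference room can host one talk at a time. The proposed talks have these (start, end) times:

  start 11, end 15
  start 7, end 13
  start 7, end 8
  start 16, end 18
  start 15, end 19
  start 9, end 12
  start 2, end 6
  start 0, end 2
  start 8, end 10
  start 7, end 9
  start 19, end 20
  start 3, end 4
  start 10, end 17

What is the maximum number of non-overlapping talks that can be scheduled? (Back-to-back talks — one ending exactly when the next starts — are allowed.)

Greedy by earliest finish: after sorting by end time, pick each interval compatible with the last pick.
Sorted by end: (0,2)  (3,4)  (2,6)  (7,8)  (7,9)  (8,10)  (9,12)  (7,13)  (11,15)  (10,17)  (16,18)  (15,19)  (19,20)
take (0,2); take (3,4); skip (2,6); take (7,8); take (8,10); skip (7,13); take (11,15); take (16,18); skip (15,19); take (19,20).
Selected 7 talks.

7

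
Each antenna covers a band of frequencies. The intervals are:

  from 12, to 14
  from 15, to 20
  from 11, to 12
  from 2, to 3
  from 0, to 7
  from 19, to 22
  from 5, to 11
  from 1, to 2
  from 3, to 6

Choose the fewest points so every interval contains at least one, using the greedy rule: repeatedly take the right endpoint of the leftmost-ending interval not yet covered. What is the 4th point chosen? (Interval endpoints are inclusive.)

Sort by right endpoint; whenever an interval is uncovered, place a point at its right end.
By right end: [1,2]  [2,3]  [3,6]  [0,7]  [5,11]  [11,12]  [12,14]  [15,20]  [19,22]
[1,2] uncovered → point at 2; [3,6] uncovered → point at 6; [11,12] uncovered → point at 12; [15,20] uncovered → point at 20.
Points: 2, 6, 12, 20 (4 total).

20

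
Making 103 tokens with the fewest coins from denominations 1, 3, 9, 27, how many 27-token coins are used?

3

103 = 3×27 + 2×9 + 1×3 + 1×1
Count of 27: 3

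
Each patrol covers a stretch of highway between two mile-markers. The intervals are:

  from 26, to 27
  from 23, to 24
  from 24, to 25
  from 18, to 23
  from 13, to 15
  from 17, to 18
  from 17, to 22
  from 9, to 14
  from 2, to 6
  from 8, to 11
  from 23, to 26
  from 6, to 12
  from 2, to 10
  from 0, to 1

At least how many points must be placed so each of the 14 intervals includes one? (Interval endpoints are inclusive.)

7

Sorted: [0,1] [2,6] [2,10] [8,11] [6,12] [9,14] [13,15] [17,18] [17,22] [18,23] [23,24] [24,25] [23,26] [26,27]
{[0,1]} hit by 1; {[2,6],[2,10]} hit by 6; {[8,11],[6,12],[9,14]} hit by 11; {[13,15]} hit by 15; {[17,18],[17,22],[18,23]} hit by 18; {[23,24],[24,25],[23,26]} hit by 24; {[26,27]} hit by 27.
Points: 1, 6, 11, 15, 18, 24, 27 (7 total).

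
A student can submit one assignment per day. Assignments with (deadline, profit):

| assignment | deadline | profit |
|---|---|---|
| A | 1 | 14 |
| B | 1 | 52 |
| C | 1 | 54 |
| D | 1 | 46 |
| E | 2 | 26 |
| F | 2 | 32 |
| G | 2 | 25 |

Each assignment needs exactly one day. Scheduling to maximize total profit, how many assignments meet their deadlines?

2

Take jobs in profit order; each goes to the latest open slot no later than its deadline.
By profit: C(d1,54), B(d1,52), D(d1,46), F(d2,32), E(d2,26), G(d2,25), A(d1,14)
C→slot 1; B skipped; D skipped; F→slot 2; E skipped; G skipped; A skipped.
2 of 7 scheduled.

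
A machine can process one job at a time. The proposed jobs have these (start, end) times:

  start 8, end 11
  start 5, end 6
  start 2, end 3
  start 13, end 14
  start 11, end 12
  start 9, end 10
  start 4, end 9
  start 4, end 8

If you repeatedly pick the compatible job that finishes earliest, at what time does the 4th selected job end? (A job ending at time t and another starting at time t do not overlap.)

12

Order by finish time; keep every interval that doesn't clash with the previous kept one.
By end time: (2,3), (5,6), (4,8), (4,9), (9,10), (8,11), (11,12), (13,14).
Pick (2,3); next start ≥ 3 → (5,6); next start ≥ 6 → (9,10); next start ≥ 10 → (11,12); next start ≥ 12 → (13,14).
Selected: (2,3) (5,6) (9,10) (11,12) (13,14)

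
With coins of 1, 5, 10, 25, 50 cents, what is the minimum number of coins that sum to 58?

58 = 1×50 + 1×5 + 3×1
Total coins = 1 + 1 + 3 = 5

5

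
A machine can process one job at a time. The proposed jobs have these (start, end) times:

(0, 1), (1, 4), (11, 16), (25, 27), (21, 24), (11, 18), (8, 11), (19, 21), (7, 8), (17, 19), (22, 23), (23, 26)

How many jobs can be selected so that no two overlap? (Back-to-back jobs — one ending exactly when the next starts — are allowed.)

9

Greedy by earliest finish: after sorting by end time, pick each interval compatible with the last pick.
Sorted by end: (0,1)  (1,4)  (7,8)  (8,11)  (11,16)  (11,18)  (17,19)  (19,21)  (22,23)  (21,24)  (23,26)  (25,27)
take (0,1); take (1,4); take (7,8); take (8,11); take (11,16); skip (11,18); take (17,19); take (19,21); take (22,23); take (23,26).
Selected 9 jobs.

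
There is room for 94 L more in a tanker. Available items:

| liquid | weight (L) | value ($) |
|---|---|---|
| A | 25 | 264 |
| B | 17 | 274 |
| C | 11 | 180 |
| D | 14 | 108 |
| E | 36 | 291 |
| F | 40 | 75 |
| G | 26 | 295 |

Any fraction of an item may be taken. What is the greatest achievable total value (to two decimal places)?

1134.25

Sort by value per unit weight and fill in that order.
Ratios (sorted): C 16.36, B 16.12, G 11.35, A 10.56, E 8.08, D 7.71, F 1.88
take C (11 @ 180); take B (17 @ 274); take G (26 @ 295); take A (25 @ 264); take 15/36 of E → 121.25. Capacity used 94/94.
Total value = 1134.25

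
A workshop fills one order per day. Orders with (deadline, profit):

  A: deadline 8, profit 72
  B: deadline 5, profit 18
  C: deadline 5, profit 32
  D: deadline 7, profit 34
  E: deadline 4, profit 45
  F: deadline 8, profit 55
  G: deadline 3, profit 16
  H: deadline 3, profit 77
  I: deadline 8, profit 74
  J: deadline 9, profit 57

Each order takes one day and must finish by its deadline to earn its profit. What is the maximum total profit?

Profit order: H=77 I=74 A=72 J=57 F=55 E=45 D=34 C=32 B=18 G=16
Assign: H→slot 3, I→slot 8, A→slot 7, J→slot 9, F→slot 6, E→slot 4, D→slot 5, C→slot 2, B→slot 1, G skipped.
Slots: [1:B] [2:C] [3:H] [4:E] [5:D] [6:F] [7:A] [8:I] [9:J]
Profit = 18 + 32 + 77 + 45 + 34 + 55 + 72 + 74 + 57 = 464

464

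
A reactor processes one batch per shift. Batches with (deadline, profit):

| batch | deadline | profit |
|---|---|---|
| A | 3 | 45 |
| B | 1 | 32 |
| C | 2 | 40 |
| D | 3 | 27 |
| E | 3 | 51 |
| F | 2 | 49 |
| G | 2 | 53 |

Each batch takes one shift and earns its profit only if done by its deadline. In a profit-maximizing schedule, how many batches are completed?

Take jobs in profit order; each goes to the latest open slot no later than its deadline.
By profit: G(d2,53), E(d3,51), F(d2,49), A(d3,45), C(d2,40), B(d1,32), D(d3,27)
G→slot 2; E→slot 3; F→slot 1; A skipped; C skipped; B skipped; D skipped.
3 of 7 scheduled.

3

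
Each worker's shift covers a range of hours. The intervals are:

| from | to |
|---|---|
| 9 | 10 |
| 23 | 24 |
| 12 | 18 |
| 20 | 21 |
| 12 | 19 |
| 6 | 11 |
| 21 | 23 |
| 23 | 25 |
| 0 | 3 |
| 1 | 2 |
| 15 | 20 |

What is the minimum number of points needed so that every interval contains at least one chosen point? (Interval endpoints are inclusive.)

5

Process intervals by earliest right end; each time one isn't hit yet, stab at its right endpoint.
Sorted: [1,2] [0,3] [9,10] [6,11] [12,18] [12,19] [15,20] [20,21] [21,23] [23,24] [23,25]
{[1,2],[0,3]} hit by 2; {[9,10],[6,11]} hit by 10; {[12,18],[12,19],[15,20]} hit by 18; {[20,21],[21,23]} hit by 21; {[23,24],[23,25]} hit by 24.
Points: 2, 10, 18, 21, 24 (5 total).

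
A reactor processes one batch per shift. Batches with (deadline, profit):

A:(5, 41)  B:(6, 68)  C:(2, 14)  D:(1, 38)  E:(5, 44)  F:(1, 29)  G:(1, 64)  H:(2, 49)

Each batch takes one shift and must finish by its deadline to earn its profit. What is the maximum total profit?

Profit order: B=68 G=64 H=49 E=44 A=41 D=38 F=29 C=14
Assign: B→slot 6, G→slot 1, H→slot 2, E→slot 5, A→slot 4, D skipped, F skipped, C skipped.
Slots: [1:G] [2:H] [4:A] [5:E] [6:B]
Profit = 64 + 49 + 41 + 44 + 68 = 266

266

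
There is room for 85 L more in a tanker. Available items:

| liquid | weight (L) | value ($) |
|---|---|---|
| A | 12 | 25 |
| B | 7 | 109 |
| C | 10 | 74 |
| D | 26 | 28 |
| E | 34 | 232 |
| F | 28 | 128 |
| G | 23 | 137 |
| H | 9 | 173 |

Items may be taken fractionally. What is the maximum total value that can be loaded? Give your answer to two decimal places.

734.14

Sort by value per unit weight and fill in that order.
Order: H (173/9=19.22) > B (109/7=15.57) > C (74/10=7.40) > E (232/34=6.82) > G (137/23=5.96) > F (128/28=4.57) > A (25/12=2.08) > D (28/26=1.08)
Fill: take H (9 @ 173) → take B (7 @ 109) → take C (10 @ 74) → take E (34 @ 232) → take G (23 @ 137) → take 2/28 of F → 9.14; 85/85 used.
Total value = 734.14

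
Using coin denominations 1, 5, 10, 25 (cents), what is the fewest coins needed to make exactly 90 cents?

Greedy: take as many of the largest coin as possible, then repeat with the remainder.
90 − 3×25→15 − 1×10→5 − 1×5→0
Total coins = 3 + 1 + 1 = 5

5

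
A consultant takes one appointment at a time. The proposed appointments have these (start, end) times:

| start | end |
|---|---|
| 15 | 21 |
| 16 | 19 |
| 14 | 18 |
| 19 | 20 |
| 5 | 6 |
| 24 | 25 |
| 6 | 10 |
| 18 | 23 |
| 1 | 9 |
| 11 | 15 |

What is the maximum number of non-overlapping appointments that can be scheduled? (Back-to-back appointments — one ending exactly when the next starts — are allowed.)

6

Order by finish time; keep every interval that doesn't clash with the previous kept one.
By end time: (5,6), (1,9), (6,10), (11,15), (14,18), (16,19), (19,20), (15,21), (18,23), (24,25).
Pick (5,6); next start ≥ 6 → (6,10); next start ≥ 10 → (11,15); next start ≥ 15 → (16,19); next start ≥ 19 → (19,20); next start ≥ 20 → (24,25).
Selected 6 appointments.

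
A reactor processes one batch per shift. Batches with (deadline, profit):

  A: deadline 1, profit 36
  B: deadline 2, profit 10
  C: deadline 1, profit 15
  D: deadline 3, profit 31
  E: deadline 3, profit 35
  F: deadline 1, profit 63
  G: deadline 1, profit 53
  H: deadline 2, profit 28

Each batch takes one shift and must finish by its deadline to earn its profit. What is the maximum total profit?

Profit order: F=63 G=53 A=36 E=35 D=31 H=28 C=15 B=10
Assign: F→slot 1, G skipped, A skipped, E→slot 3, D→slot 2, H skipped, C skipped, B skipped.
Slots: [1:F] [2:D] [3:E]
Profit = 63 + 31 + 35 = 129

129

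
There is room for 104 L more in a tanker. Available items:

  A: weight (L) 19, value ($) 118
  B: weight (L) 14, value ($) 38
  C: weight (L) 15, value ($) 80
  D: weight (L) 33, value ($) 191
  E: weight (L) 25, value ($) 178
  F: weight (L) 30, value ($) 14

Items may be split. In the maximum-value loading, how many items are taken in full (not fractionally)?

4

Order: E (178/25=7.12) > A (118/19=6.21) > D (191/33=5.79) > C (80/15=5.33) > B (38/14=2.71) > F (14/30=0.47)
Fill: take E (25 @ 178) → take A (19 @ 118) → take D (33 @ 191) → take C (15 @ 80) → take 12/14 of B → 32.57; 104/104 used.
4 item(s) taken whole; one partial (take 12/14 of B).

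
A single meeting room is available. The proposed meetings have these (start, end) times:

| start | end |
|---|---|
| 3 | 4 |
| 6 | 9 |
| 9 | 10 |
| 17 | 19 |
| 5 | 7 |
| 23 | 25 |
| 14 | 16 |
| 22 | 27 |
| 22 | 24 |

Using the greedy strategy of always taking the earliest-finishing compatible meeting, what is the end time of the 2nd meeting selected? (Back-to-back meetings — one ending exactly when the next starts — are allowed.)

Sort by end time and greedily take each interval whose start is ≥ the last chosen end.
Sorted by end: (3,4)  (5,7)  (6,9)  (9,10)  (14,16)  (17,19)  (22,24)  (23,25)  (22,27)
take (3,4); take (5,7); take (9,10); take (14,16); take (17,19); take (22,24); skip (23,25); skip (22,27).
Selected: (3,4) (5,7) (9,10) (14,16) (17,19) (22,24)

7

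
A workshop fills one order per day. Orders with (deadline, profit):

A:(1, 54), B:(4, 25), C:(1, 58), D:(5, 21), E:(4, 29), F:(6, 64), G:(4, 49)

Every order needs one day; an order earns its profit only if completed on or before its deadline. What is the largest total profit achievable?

246

Profit order: F=64 C=58 A=54 G=49 E=29 B=25 D=21
Assign: F→slot 6, C→slot 1, A skipped, G→slot 4, E→slot 3, B→slot 2, D→slot 5.
Slots: [1:C] [2:B] [3:E] [4:G] [5:D] [6:F]
Profit = 58 + 25 + 29 + 49 + 21 + 64 = 246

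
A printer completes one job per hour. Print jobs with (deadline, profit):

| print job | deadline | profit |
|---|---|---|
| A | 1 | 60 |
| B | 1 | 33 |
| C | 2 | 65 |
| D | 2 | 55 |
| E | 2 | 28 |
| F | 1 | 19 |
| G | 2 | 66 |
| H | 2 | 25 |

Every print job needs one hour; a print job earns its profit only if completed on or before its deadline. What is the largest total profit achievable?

131

By profit: G(d2,66), C(d2,65), A(d1,60), D(d2,55), B(d1,33), E(d2,28), H(d2,25), F(d1,19)
G→slot 2; C→slot 1; A skipped; D skipped; B skipped; E skipped; H skipped; F skipped.
Profit = 65 + 66 = 131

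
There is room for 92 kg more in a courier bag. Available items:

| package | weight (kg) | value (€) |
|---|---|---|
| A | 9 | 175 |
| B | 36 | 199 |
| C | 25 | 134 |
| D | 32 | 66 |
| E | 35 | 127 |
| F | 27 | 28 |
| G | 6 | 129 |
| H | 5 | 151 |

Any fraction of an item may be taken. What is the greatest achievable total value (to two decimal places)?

827.91

Order: H (151/5=30.20) > G (129/6=21.50) > A (175/9=19.44) > B (199/36=5.53) > C (134/25=5.36) > E (127/35=3.63) > D (66/32=2.06) > F (28/27=1.04)
Fill: take H (5 @ 151) → take G (6 @ 129) → take A (9 @ 175) → take B (36 @ 199) → take C (25 @ 134) → take 11/35 of E → 39.91; 92/92 used.
Total value = 827.91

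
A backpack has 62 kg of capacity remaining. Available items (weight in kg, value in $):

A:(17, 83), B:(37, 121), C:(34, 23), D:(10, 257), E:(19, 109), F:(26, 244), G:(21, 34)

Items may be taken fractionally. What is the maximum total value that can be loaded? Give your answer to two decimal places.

644.18

Sort by value per unit weight and fill in that order.
Ratios (sorted): D 25.70, F 9.38, E 5.74, A 4.88, B 3.27, G 1.62, C 0.68
take D (10 @ 257); take F (26 @ 244); take E (19 @ 109); take 7/17 of A → 34.18. Capacity used 62/62.
Total value = 644.18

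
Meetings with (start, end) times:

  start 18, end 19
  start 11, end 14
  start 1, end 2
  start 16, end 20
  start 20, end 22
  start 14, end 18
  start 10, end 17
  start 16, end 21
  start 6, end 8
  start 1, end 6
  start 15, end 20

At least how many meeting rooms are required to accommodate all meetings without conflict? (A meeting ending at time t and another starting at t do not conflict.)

The answer is the maximum number of intervals overlapping at any instant.
Events (time:±→running): 1:+→1 1:+→2 2:-→1 6:-→0 6:+→1 8:-→0 10:+→1 11:+→2 14:-→1 14:+→2 15:+→3 16:+→4 16:+→5 … peak 5.

5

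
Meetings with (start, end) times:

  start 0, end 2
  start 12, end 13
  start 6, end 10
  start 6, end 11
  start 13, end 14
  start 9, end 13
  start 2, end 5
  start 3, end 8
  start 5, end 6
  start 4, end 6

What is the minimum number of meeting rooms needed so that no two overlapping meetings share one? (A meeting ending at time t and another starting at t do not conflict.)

The answer is the maximum number of intervals overlapping at any instant.
starts: [0, 2, 3, 4, 5, 6, 6, 9, 12, 13]
ends:   [2, 5, 6, 6, 8, 10, 11, 13, 13, 14]
s0→1 e2→0 s2→1 s3→2 s4→3  — peak 3.

3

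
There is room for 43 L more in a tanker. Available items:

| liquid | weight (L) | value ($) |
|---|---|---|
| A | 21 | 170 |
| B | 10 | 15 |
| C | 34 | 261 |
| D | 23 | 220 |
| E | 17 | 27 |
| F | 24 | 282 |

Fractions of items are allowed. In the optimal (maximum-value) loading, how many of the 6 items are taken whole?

Sort by value per unit weight and fill in that order.
Ratios (sorted): F 11.75, D 9.57, A 8.10, C 7.68, E 1.59, B 1.50
take F (24 @ 282); take 19/23 of D → 181.74. Capacity used 43/43.
1 item(s) taken whole; one partial (take 19/23 of D).

1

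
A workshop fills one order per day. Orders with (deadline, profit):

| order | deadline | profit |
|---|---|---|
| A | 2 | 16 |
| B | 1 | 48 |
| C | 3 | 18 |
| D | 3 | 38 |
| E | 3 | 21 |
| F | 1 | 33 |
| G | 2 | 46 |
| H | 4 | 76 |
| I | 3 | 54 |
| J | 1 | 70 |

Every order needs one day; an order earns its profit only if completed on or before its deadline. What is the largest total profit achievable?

246

Profit order: H=76 J=70 I=54 B=48 G=46 D=38 F=33 E=21 C=18 A=16
Assign: H→slot 4, J→slot 1, I→slot 3, B skipped, G→slot 2, D skipped, F skipped, E skipped, C skipped, A skipped.
Slots: [1:J] [2:G] [3:I] [4:H]
Profit = 70 + 46 + 54 + 76 = 246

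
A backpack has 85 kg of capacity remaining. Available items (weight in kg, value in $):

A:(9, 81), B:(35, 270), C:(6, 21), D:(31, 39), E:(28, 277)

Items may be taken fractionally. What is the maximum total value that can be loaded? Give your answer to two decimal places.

Greedy by value/weight ratio, highest first.
Ratios (sorted): E 9.89, A 9.00, B 7.71, C 3.50, D 1.26
take E (28 @ 277); take A (9 @ 81); take B (35 @ 270); take C (6 @ 21); take 7/31 of D → 8.81. Capacity used 85/85.
Total value = 657.81

657.81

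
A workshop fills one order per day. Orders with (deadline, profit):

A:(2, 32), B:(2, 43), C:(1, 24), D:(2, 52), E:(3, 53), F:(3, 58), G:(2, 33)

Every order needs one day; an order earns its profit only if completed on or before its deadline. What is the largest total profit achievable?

163

Sort by profit descending; place each in the latest free slot ≤ its deadline.
Profit order: F=58 E=53 D=52 B=43 G=33 A=32 C=24
Assign: F→slot 3, E→slot 2, D→slot 1, B skipped, G skipped, A skipped, C skipped.
Slots: [1:D] [2:E] [3:F]
Profit = 52 + 53 + 58 = 163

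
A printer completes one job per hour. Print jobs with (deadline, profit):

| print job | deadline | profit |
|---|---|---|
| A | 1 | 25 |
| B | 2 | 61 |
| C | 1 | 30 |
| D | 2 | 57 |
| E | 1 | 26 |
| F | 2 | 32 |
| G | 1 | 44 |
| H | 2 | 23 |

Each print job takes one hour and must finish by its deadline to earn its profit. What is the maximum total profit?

118

Sort by profit descending; place each in the latest free slot ≤ its deadline.
Profit order: B=61 D=57 G=44 F=32 C=30 E=26 A=25 H=23
Assign: B→slot 2, D→slot 1, G skipped, F skipped, C skipped, E skipped, A skipped, H skipped.
Slots: [1:D] [2:B]
Profit = 57 + 61 = 118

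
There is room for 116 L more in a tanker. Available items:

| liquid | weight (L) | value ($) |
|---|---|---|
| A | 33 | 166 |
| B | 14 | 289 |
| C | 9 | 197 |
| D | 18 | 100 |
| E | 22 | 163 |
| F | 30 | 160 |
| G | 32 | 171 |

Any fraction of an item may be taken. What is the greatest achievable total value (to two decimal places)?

Ratios (sorted): C 21.89, B 20.64, E 7.41, D 5.56, G 5.34, F 5.33, A 5.03
take C (9 @ 197); take B (14 @ 289); take E (22 @ 163); take D (18 @ 100); take G (32 @ 171); take 21/30 of F → 112.00. Capacity used 116/116.
Total value = 1032.00

1032.00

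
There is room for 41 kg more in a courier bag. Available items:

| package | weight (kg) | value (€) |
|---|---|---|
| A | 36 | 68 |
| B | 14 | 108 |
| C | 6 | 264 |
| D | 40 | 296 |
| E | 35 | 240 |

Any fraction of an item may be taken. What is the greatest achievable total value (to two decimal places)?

Ratios (sorted): C 44.00, B 7.71, D 7.40, E 6.86, A 1.89
take C (6 @ 264); take B (14 @ 108); take 21/40 of D → 155.40. Capacity used 41/41.
Total value = 527.40

527.40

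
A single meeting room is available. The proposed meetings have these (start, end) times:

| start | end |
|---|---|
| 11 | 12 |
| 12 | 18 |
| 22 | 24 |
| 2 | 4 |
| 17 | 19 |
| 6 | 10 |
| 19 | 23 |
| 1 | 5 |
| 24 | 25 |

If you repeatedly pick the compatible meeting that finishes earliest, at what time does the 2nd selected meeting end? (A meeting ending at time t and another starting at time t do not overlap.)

Sort by end time and greedily take each interval whose start is ≥ the last chosen end.
By end time: (2,4), (1,5), (6,10), (11,12), (12,18), (17,19), (19,23), (22,24), (24,25).
Pick (2,4); next start ≥ 4 → (6,10); next start ≥ 10 → (11,12); next start ≥ 12 → (12,18); next start ≥ 18 → (19,23); next start ≥ 23 → (24,25).
Selected: (2,4) (6,10) (11,12) (12,18) (19,23) (24,25)

10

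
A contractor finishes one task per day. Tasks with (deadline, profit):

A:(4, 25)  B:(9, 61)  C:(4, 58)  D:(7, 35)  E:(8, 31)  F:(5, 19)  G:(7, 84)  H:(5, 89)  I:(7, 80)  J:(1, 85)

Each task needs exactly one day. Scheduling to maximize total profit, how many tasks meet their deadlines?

9

By profit: H(d5,89), J(d1,85), G(d7,84), I(d7,80), B(d9,61), C(d4,58), D(d7,35), E(d8,31), A(d4,25), F(d5,19)
H→slot 5; J→slot 1; G→slot 7; I→slot 6; B→slot 9; C→slot 4; D→slot 3; E→slot 8; A→slot 2; F skipped.
9 of 10 scheduled.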